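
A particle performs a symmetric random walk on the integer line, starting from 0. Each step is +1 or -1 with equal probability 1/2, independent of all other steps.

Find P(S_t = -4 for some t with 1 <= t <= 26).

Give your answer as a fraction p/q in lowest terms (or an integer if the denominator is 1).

Count via complement. Let g(t,s) = #length-t paths at position s with S_1..S_t all ≠ -4.
g(t,s) = g(t-1,s-1) + g(t-1,s+1) for s ≠ -4; g(t,-4) = 0.
t=0: g(0,0)=1
t=1: g(1,-1)=1 g(1,1)=1
t=2: g(2,-2)=1 g(2,0)=2 g(2,2)=1
t=3: g(3,-3)=1 g(3,-1)=3 g(3,1)=3 g(3,3)=1
t=4: g(4,-2)=4 g(4,0)=6 g(4,2)=4 g(4,4)=1
t=5: g(5,-3)=4 g(5,-1)=10 g(5,1)=10 g(5,3)=5 g(5,5)=1
t=6: g(6,-2)=14 g(6,0)=20 g(6,2)=15 g(6,4)=6 g(6,6)=1
t=7: g(7,-3)=14 g(7,-1)=34 g(7,1)=35 g(7,3)=21 g(7,5)=7 g(7,7)=1
t=8: g(8,-2)=48 g(8,0)=69 g(8,2)=56 g(8,4)=28 g(8,6)=8 g(8,8)=1
t=9: g(9,-3)=48 g(9,-1)=117 g(9,1)=125 g(9,3)=84 g(9,5)=36 g(9,7)=9 g(9,9)=1
t=10: g(10,-2)=165 g(10,0)=242 g(10,2)=209 g(10,4)=120 g(10,6)=45 g(10,8)=10 g(10,10)=1
t=11: g(11,-3)=165 g(11,-1)=407 g(11,1)=451 g(11,3)=329 g(11,5)=165 g(11,7)=55 g(11,9)=11 g(11,11)=1
t=12: g(12,-2)=572 g(12,0)=858 g(12,2)=780 g(12,4)=494 g(12,6)=220 g(12,8)=66 g(12,10)=12 g(12,12)=1
t=13: g(13,-3)=572 g(13,-1)=1430 g(13,1)=1638 g(13,3)=1274 g(13,5)=714 g(13,7)=286 g(13,9)=78 g(13,11)=13 g(13,13)=1
t=14: g(14,-2)=2002 g(14,0)=3068 g(14,2)=2912 g(14,4)=1988 g(14,6)=1000 g(14,8)=364 g(14,10)=91 g(14,12)=14 g(14,14)=1
t=15: g(15,-3)=2002 g(15,-1)=5070 g(15,1)=5980 g(15,3)=4900 g(15,5)=2988 g(15,7)=1364 g(15,9)=455 g(15,11)=105 g(15,13)=15 g(15,15)=1
t=16: g(16,-2)=7072 g(16,0)=11050 g(16,2)=10880 g(16,4)=7888 g(16,6)=4352 g(16,8)=1819 g(16,10)=560 g(16,12)=120 g(16,14)=16 g(16,16)=1
t=17: g(17,-3)=7072 g(17,-1)=18122 g(17,1)=21930 g(17,3)=18768 g(17,5)=12240 g(17,7)=6171 g(17,9)=2379 g(17,11)=680 g(17,13)=136 g(17,15)=17 g(17,17)=1
t=18: g(18,-2)=25194 g(18,0)=40052 g(18,2)=40698 g(18,4)=31008 g(18,6)=18411 g(18,8)=8550 g(18,10)=3059 g(18,12)=816 g(18,14)=153 g(18,16)=18 g(18,18)=1
t=19: g(19,-3)=25194 g(19,-1)=65246 g(19,1)=80750 g(19,3)=71706 g(19,5)=49419 g(19,7)=26961 g(19,9)=11609 g(19,11)=3875 g(19,13)=969 g(19,15)=171 g(19,17)=19 g(19,19)=1
t=20: g(20,-2)=90440 g(20,0)=145996 g(20,2)=152456 g(20,4)=121125 g(20,6)=76380 g(20,8)=38570 g(20,10)=15484 g(20,12)=4844 g(20,14)=1140 g(20,16)=190 g(20,18)=20 g(20,20)=1
t=21: g(21,-3)=90440 g(21,-1)=236436 g(21,1)=298452 g(21,3)=273581 g(21,5)=197505 g(21,7)=114950 g(21,9)=54054 g(21,11)=20328 g(21,13)=5984 g(21,15)=1330 g(21,17)=210 g(21,19)=21 g(21,21)=1
t=22: g(22,-2)=326876 g(22,0)=534888 g(22,2)=572033 g(22,4)=471086 g(22,6)=312455 g(22,8)=169004 g(22,10)=74382 g(22,12)=26312 g(22,14)=7314 g(22,16)=1540 g(22,18)=231 g(22,20)=22 g(22,22)=1
t=23: g(23,-3)=326876 g(23,-1)=861764 g(23,1)=1106921 g(23,3)=1043119 g(23,5)=783541 g(23,7)=481459 g(23,9)=243386 g(23,11)=100694 g(23,13)=33626 g(23,15)=8854 g(23,17)=1771 g(23,19)=253 g(23,21)=23 g(23,23)=1
t=24: g(24,-2)=1188640 g(24,0)=1968685 g(24,2)=2150040 g(24,4)=1826660 g(24,6)=1265000 g(24,8)=724845 g(24,10)=344080 g(24,12)=134320 g(24,14)=42480 g(24,16)=10625 g(24,18)=2024 g(24,20)=276 g(24,22)=24 g(24,24)=1
t=25: g(25,-3)=1188640 g(25,-1)=3157325 g(25,1)=4118725 g(25,3)=3976700 g(25,5)=3091660 g(25,7)=1989845 g(25,9)=1068925 g(25,11)=478400 g(25,13)=176800 g(25,15)=53105 g(25,17)=12649 g(25,19)=2300 g(25,21)=300 g(25,23)=25 g(25,25)=1
t=26: g(26,-2)=4345965 g(26,0)=7276050 g(26,2)=8095425 g(26,4)=7068360 g(26,6)=5081505 g(26,8)=3058770 g(26,10)=1547325 g(26,12)=655200 g(26,14)=229905 g(26,16)=65754 g(26,18)=14949 g(26,20)=2600 g(26,22)=325 g(26,24)=26 g(26,26)=1
Paths never hitting -4: Σ_s g(26,s) = 37442160
Paths hitting -4: 2^26 - 37442160 = 29666704
P = 29666704/67108864 = 1854169/4194304

Answer: 1854169/4194304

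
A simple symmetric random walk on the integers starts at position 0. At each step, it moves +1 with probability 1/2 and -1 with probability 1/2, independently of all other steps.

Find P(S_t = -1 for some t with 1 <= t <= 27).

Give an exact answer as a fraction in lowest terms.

Count via complement. Let g(t,s) = #length-t paths at position s with S_1..S_t all ≠ -1.
g(t,s) = g(t-1,s-1) + g(t-1,s+1) for s ≠ -1; g(t,-1) = 0.
t=0: g(0,0)=1
t=1: g(1,1)=1
t=2: g(2,0)=1 g(2,2)=1
t=3: g(3,1)=2 g(3,3)=1
t=4: g(4,0)=2 g(4,2)=3 g(4,4)=1
t=5: g(5,1)=5 g(5,3)=4 g(5,5)=1
t=6: g(6,0)=5 g(6,2)=9 g(6,4)=5 g(6,6)=1
t=7: g(7,1)=14 g(7,3)=14 g(7,5)=6 g(7,7)=1
t=8: g(8,0)=14 g(8,2)=28 g(8,4)=20 g(8,6)=7 g(8,8)=1
t=9: g(9,1)=42 g(9,3)=48 g(9,5)=27 g(9,7)=8 g(9,9)=1
t=10: g(10,0)=42 g(10,2)=90 g(10,4)=75 g(10,6)=35 g(10,8)=9 g(10,10)=1
t=11: g(11,1)=132 g(11,3)=165 g(11,5)=110 g(11,7)=44 g(11,9)=10 g(11,11)=1
t=12: g(12,0)=132 g(12,2)=297 g(12,4)=275 g(12,6)=154 g(12,8)=54 g(12,10)=11 g(12,12)=1
t=13: g(13,1)=429 g(13,3)=572 g(13,5)=429 g(13,7)=208 g(13,9)=65 g(13,11)=12 g(13,13)=1
t=14: g(14,0)=429 g(14,2)=1001 g(14,4)=1001 g(14,6)=637 g(14,8)=273 g(14,10)=77 g(14,12)=13 g(14,14)=1
t=15: g(15,1)=1430 g(15,3)=2002 g(15,5)=1638 g(15,7)=910 g(15,9)=350 g(15,11)=90 g(15,13)=14 g(15,15)=1
t=16: g(16,0)=1430 g(16,2)=3432 g(16,4)=3640 g(16,6)=2548 g(16,8)=1260 g(16,10)=440 g(16,12)=104 g(16,14)=15 g(16,16)=1
t=17: g(17,1)=4862 g(17,3)=7072 g(17,5)=6188 g(17,7)=3808 g(17,9)=1700 g(17,11)=544 g(17,13)=119 g(17,15)=16 g(17,17)=1
t=18: g(18,0)=4862 g(18,2)=11934 g(18,4)=13260 g(18,6)=9996 g(18,8)=5508 g(18,10)=2244 g(18,12)=663 g(18,14)=135 g(18,16)=17 g(18,18)=1
t=19: g(19,1)=16796 g(19,3)=25194 g(19,5)=23256 g(19,7)=15504 g(19,9)=7752 g(19,11)=2907 g(19,13)=798 g(19,15)=152 g(19,17)=18 g(19,19)=1
t=20: g(20,0)=16796 g(20,2)=41990 g(20,4)=48450 g(20,6)=38760 g(20,8)=23256 g(20,10)=10659 g(20,12)=3705 g(20,14)=950 g(20,16)=170 g(20,18)=19 g(20,20)=1
t=21: g(21,1)=58786 g(21,3)=90440 g(21,5)=87210 g(21,7)=62016 g(21,9)=33915 g(21,11)=14364 g(21,13)=4655 g(21,15)=1120 g(21,17)=189 g(21,19)=20 g(21,21)=1
t=22: g(22,0)=58786 g(22,2)=149226 g(22,4)=177650 g(22,6)=149226 g(22,8)=95931 g(22,10)=48279 g(22,12)=19019 g(22,14)=5775 g(22,16)=1309 g(22,18)=209 g(22,20)=21 g(22,22)=1
t=23: g(23,1)=208012 g(23,3)=326876 g(23,5)=326876 g(23,7)=245157 g(23,9)=144210 g(23,11)=67298 g(23,13)=24794 g(23,15)=7084 g(23,17)=1518 g(23,19)=230 g(23,21)=22 g(23,23)=1
t=24: g(24,0)=208012 g(24,2)=534888 g(24,4)=653752 g(24,6)=572033 g(24,8)=389367 g(24,10)=211508 g(24,12)=92092 g(24,14)=31878 g(24,16)=8602 g(24,18)=1748 g(24,20)=252 g(24,22)=23 g(24,24)=1
t=25: g(25,1)=742900 g(25,3)=1188640 g(25,5)=1225785 g(25,7)=961400 g(25,9)=600875 g(25,11)=303600 g(25,13)=123970 g(25,15)=40480 g(25,17)=10350 g(25,19)=2000 g(25,21)=275 g(25,23)=24 g(25,25)=1
t=26: g(26,0)=742900 g(26,2)=1931540 g(26,4)=2414425 g(26,6)=2187185 g(26,8)=1562275 g(26,10)=904475 g(26,12)=427570 g(26,14)=164450 g(26,16)=50830 g(26,18)=12350 g(26,20)=2275 g(26,22)=299 g(26,24)=25 g(26,26)=1
t=27: g(27,1)=2674440 g(27,3)=4345965 g(27,5)=4601610 g(27,7)=3749460 g(27,9)=2466750 g(27,11)=1332045 g(27,13)=592020 g(27,15)=215280 g(27,17)=63180 g(27,19)=14625 g(27,21)=2574 g(27,23)=324 g(27,25)=26 g(27,27)=1
Paths never hitting -1: Σ_s g(27,s) = 20058300
Paths hitting -1: 2^27 - 20058300 = 114159428
P = 114159428/134217728 = 28539857/33554432

Answer: 28539857/33554432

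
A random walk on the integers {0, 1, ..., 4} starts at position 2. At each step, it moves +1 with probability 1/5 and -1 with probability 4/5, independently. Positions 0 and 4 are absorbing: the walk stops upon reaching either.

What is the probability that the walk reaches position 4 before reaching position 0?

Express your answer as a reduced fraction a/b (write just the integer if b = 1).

Answer: 1/17

Derivation:
Biased walk: p = 1/5, q = 4/5, r = q/p = 4
Gambler's ruin: P(hit 4 before 0 | start at 2) = (1 - r^a)/(1 - r^N)
r^2 = 16; r^4 = 256
P = (1 - 16) / (1 - 256) = -15 / -255 = 1/17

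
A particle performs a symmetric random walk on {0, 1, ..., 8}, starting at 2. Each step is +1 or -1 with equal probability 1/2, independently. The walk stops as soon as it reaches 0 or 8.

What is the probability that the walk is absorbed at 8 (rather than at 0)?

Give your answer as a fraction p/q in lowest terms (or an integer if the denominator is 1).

Answer: 1/4

Derivation:
Symmetric walk (p = 1/2): the harmonic-function argument gives P(hit 8 before 0 | start at 2) = a/N.
P = 2/8 = 1/4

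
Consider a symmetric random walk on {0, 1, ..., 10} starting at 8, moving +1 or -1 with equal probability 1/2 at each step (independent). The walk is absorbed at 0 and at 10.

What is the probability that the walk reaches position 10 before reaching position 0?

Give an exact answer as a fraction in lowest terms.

Answer: 4/5

Derivation:
Symmetric walk (p = 1/2): the harmonic-function argument gives P(hit 10 before 0 | start at 8) = a/N.
P = 8/10 = 4/5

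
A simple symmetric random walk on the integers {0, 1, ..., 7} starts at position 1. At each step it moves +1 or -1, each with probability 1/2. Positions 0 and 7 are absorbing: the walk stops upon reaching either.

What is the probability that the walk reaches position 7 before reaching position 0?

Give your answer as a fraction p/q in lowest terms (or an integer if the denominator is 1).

Symmetric walk (p = 1/2): the harmonic-function argument gives P(hit 7 before 0 | start at 1) = a/N.
P = 1/7 = 1/7

Answer: 1/7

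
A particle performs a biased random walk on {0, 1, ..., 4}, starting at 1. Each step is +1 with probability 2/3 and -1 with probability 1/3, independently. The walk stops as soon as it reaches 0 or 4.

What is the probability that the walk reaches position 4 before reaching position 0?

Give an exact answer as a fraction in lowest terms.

Biased walk: p = 2/3, q = 1/3, r = q/p = 1/2
Gambler's ruin: P(hit 4 before 0 | start at 1) = (1 - r^a)/(1 - r^N)
r^1 = 1/2; r^4 = 1/16
P = (1 - 1/2) / (1 - 1/16) = 1/2 / 15/16 = 8/15

Answer: 8/15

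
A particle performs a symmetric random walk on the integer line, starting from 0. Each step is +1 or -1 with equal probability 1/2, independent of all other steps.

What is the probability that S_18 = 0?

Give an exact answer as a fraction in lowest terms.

To return to 0 after 18 steps: need exactly 9 steps of +1 and 9 of -1.
Favorable paths: C(18,9) = 48620
Total paths: 2^18 = 262144
P = 48620/262144 = 12155/65536

Answer: 12155/65536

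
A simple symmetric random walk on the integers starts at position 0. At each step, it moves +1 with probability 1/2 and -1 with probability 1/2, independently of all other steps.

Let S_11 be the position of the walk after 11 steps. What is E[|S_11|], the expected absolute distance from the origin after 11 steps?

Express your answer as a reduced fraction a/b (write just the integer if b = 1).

Answer: 693/256

Derivation:
S_11 takes values m ≡ 1 (mod 2) with |m| ≤ 11; P(S_11=m) = C(11,(11+m)/2)/2^11.
Total paths: 2^11 = 2048
Distribution: P(S=-11)=1/2048, P(S=-9)=11/2048, P(S=-7)=55/2048, P(S=-5)=165/2048, P(S=-3)=330/2048, P(S=-1)=462/2048, P(S=1)=462/2048, P(S=3)=330/2048, P(S=5)=165/2048, P(S=7)=55/2048, P(S=9)=11/2048, P(S=11)=1/2048
E[|S_11|] = Σ_m |m|·P(S_11=m) = 5544/2048 = 693/256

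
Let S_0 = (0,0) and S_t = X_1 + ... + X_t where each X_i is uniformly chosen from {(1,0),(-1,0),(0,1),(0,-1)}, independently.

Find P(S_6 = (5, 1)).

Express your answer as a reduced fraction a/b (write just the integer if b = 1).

Let h be the number of horizontal steps (so 6-h are vertical). To end at (5,1) need (h+5)/2 right-steps and ((6-h)+1)/2 up-steps.
Sum over h with 5 ≤ h ≤ 5, h ≡ 1 (mod 2), 6-h ≡ 1 (mod 2):
h=5: C(6,5)·C(5,5)·C(1,1) = 6·1·1 = 6
Total favorable: 6
Total paths: 4^6 = 4096
P = 6/4096 = 3/2048

Answer: 3/2048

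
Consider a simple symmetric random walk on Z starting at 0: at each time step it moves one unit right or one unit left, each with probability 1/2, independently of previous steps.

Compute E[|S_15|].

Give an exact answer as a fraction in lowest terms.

Answer: 6435/2048

Derivation:
S_15 takes values m ≡ 1 (mod 2) with |m| ≤ 15; P(S_15=m) = C(15,(15+m)/2)/2^15.
Total paths: 2^15 = 32768
Distribution: P(S=-15)=1/32768, P(S=-13)=15/32768, P(S=-11)=105/32768, P(S=-9)=455/32768, P(S=-7)=1365/32768, P(S=-5)=3003/32768, P(S=-3)=5005/32768, P(S=-1)=6435/32768, P(S=1)=6435/32768, P(S=3)=5005/32768, P(S=5)=3003/32768, P(S=7)=1365/32768, P(S=9)=455/32768, P(S=11)=105/32768, P(S=13)=15/32768, P(S=15)=1/32768
E[|S_15|] = Σ_m |m|·P(S_15=m) = 102960/32768 = 6435/2048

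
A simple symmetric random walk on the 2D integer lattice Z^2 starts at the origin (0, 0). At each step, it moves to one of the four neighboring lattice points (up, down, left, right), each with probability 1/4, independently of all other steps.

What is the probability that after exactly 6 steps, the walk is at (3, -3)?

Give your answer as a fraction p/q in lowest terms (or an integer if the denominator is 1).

Let h be the number of horizontal steps (so 6-h are vertical). To end at (3,-3) need (h+3)/2 right-steps and ((6-h)-3)/2 up-steps.
Sum over h with 3 ≤ h ≤ 3, h ≡ 1 (mod 2), 6-h ≡ 1 (mod 2):
h=3: C(6,3)·C(3,3)·C(3,0) = 20·1·1 = 20
Total favorable: 20
Total paths: 4^6 = 4096
P = 20/4096 = 5/1024

Answer: 5/1024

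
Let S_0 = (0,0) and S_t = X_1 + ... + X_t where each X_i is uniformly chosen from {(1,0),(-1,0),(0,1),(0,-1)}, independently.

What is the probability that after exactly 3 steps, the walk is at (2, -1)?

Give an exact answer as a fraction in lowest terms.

Let h be the number of horizontal steps (so 3-h are vertical). To end at (2,-1) need (h+2)/2 right-steps and ((3-h)-1)/2 up-steps.
Sum over h with 2 ≤ h ≤ 2, h ≡ 0 (mod 2), 3-h ≡ 1 (mod 2):
h=2: C(3,2)·C(2,2)·C(1,0) = 3·1·1 = 3
Total favorable: 3
Total paths: 4^3 = 64
P = 3/64 = 3/64

Answer: 3/64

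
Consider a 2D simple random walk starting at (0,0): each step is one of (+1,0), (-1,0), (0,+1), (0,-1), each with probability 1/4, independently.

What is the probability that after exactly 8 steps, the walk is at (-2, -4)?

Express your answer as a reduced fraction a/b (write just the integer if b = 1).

Answer: 7/1024

Derivation:
Let h be the number of horizontal steps (so 8-h are vertical). To end at (-2,-4) need (h-2)/2 right-steps and ((8-h)-4)/2 up-steps.
Sum over h with 2 ≤ h ≤ 4, h ≡ 0 (mod 2), 8-h ≡ 0 (mod 2):
h=2: C(8,2)·C(2,0)·C(6,1) = 28·1·6 = 168
h=4: C(8,4)·C(4,1)·C(4,0) = 70·4·1 = 280
Total favorable: 448
Total paths: 4^8 = 65536
P = 448/65536 = 7/1024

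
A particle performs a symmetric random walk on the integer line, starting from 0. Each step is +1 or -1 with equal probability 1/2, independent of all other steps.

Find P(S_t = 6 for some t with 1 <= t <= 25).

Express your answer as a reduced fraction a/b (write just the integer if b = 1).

Answer: 962689/4194304

Derivation:
Count via complement. Let g(t,s) = #length-t paths at position s with S_1..S_t all ≠ 6.
g(t,s) = g(t-1,s-1) + g(t-1,s+1) for s ≠ 6; g(t,6) = 0.
t=0: g(0,0)=1
t=1: g(1,-1)=1 g(1,1)=1
t=2: g(2,-2)=1 g(2,0)=2 g(2,2)=1
t=3: g(3,-3)=1 g(3,-1)=3 g(3,1)=3 g(3,3)=1
t=4: g(4,-4)=1 g(4,-2)=4 g(4,0)=6 g(4,2)=4 g(4,4)=1
t=5: g(5,-5)=1 g(5,-3)=5 g(5,-1)=10 g(5,1)=10 g(5,3)=5 g(5,5)=1
t=6: g(6,-6)=1 g(6,-4)=6 g(6,-2)=15 g(6,0)=20 g(6,2)=15 g(6,4)=6
t=7: g(7,-7)=1 g(7,-5)=7 g(7,-3)=21 g(7,-1)=35 g(7,1)=35 g(7,3)=21 g(7,5)=6
t=8: g(8,-8)=1 g(8,-6)=8 g(8,-4)=28 g(8,-2)=56 g(8,0)=70 g(8,2)=56 g(8,4)=27
t=9: g(9,-9)=1 g(9,-7)=9 g(9,-5)=36 g(9,-3)=84 g(9,-1)=126 g(9,1)=126 g(9,3)=83 g(9,5)=27
t=10: g(10,-10)=1 g(10,-8)=10 g(10,-6)=45 g(10,-4)=120 g(10,-2)=210 g(10,0)=252 g(10,2)=209 g(10,4)=110
t=11: g(11,-11)=1 g(11,-9)=11 g(11,-7)=55 g(11,-5)=165 g(11,-3)=330 g(11,-1)=462 g(11,1)=461 g(11,3)=319 g(11,5)=110
t=12: g(12,-12)=1 g(12,-10)=12 g(12,-8)=66 g(12,-6)=220 g(12,-4)=495 g(12,-2)=792 g(12,0)=923 g(12,2)=780 g(12,4)=429
t=13: g(13,-13)=1 g(13,-11)=13 g(13,-9)=78 g(13,-7)=286 g(13,-5)=715 g(13,-3)=1287 g(13,-1)=1715 g(13,1)=1703 g(13,3)=1209 g(13,5)=429
t=14: g(14,-14)=1 g(14,-12)=14 g(14,-10)=91 g(14,-8)=364 g(14,-6)=1001 g(14,-4)=2002 g(14,-2)=3002 g(14,0)=3418 g(14,2)=2912 g(14,4)=1638
t=15: g(15,-15)=1 g(15,-13)=15 g(15,-11)=105 g(15,-9)=455 g(15,-7)=1365 g(15,-5)=3003 g(15,-3)=5004 g(15,-1)=6420 g(15,1)=6330 g(15,3)=4550 g(15,5)=1638
t=16: g(16,-16)=1 g(16,-14)=16 g(16,-12)=120 g(16,-10)=560 g(16,-8)=1820 g(16,-6)=4368 g(16,-4)=8007 g(16,-2)=11424 g(16,0)=12750 g(16,2)=10880 g(16,4)=6188
t=17: g(17,-17)=1 g(17,-15)=17 g(17,-13)=136 g(17,-11)=680 g(17,-9)=2380 g(17,-7)=6188 g(17,-5)=12375 g(17,-3)=19431 g(17,-1)=24174 g(17,1)=23630 g(17,3)=17068 g(17,5)=6188
t=18: g(18,-18)=1 g(18,-16)=18 g(18,-14)=153 g(18,-12)=816 g(18,-10)=3060 g(18,-8)=8568 g(18,-6)=18563 g(18,-4)=31806 g(18,-2)=43605 g(18,0)=47804 g(18,2)=40698 g(18,4)=23256
t=19: g(19,-19)=1 g(19,-17)=19 g(19,-15)=171 g(19,-13)=969 g(19,-11)=3876 g(19,-9)=11628 g(19,-7)=27131 g(19,-5)=50369 g(19,-3)=75411 g(19,-1)=91409 g(19,1)=88502 g(19,3)=63954 g(19,5)=23256
t=20: g(20,-20)=1 g(20,-18)=20 g(20,-16)=190 g(20,-14)=1140 g(20,-12)=4845 g(20,-10)=15504 g(20,-8)=38759 g(20,-6)=77500 g(20,-4)=125780 g(20,-2)=166820 g(20,0)=179911 g(20,2)=152456 g(20,4)=87210
t=21: g(21,-21)=1 g(21,-19)=21 g(21,-17)=210 g(21,-15)=1330 g(21,-13)=5985 g(21,-11)=20349 g(21,-9)=54263 g(21,-7)=116259 g(21,-5)=203280 g(21,-3)=292600 g(21,-1)=346731 g(21,1)=332367 g(21,3)=239666 g(21,5)=87210
t=22: g(22,-22)=1 g(22,-20)=22 g(22,-18)=231 g(22,-16)=1540 g(22,-14)=7315 g(22,-12)=26334 g(22,-10)=74612 g(22,-8)=170522 g(22,-6)=319539 g(22,-4)=495880 g(22,-2)=639331 g(22,0)=679098 g(22,2)=572033 g(22,4)=326876
t=23: g(23,-23)=1 g(23,-21)=23 g(23,-19)=253 g(23,-17)=1771 g(23,-15)=8855 g(23,-13)=33649 g(23,-11)=100946 g(23,-9)=245134 g(23,-7)=490061 g(23,-5)=815419 g(23,-3)=1135211 g(23,-1)=1318429 g(23,1)=1251131 g(23,3)=898909 g(23,5)=326876
t=24: g(24,-24)=1 g(24,-22)=24 g(24,-20)=276 g(24,-18)=2024 g(24,-16)=10626 g(24,-14)=42504 g(24,-12)=134595 g(24,-10)=346080 g(24,-8)=735195 g(24,-6)=1305480 g(24,-4)=1950630 g(24,-2)=2453640 g(24,0)=2569560 g(24,2)=2150040 g(24,4)=1225785
t=25: g(25,-25)=1 g(25,-23)=25 g(25,-21)=300 g(25,-19)=2300 g(25,-17)=12650 g(25,-15)=53130 g(25,-13)=177099 g(25,-11)=480675 g(25,-9)=1081275 g(25,-7)=2040675 g(25,-5)=3256110 g(25,-3)=4404270 g(25,-1)=5023200 g(25,1)=4719600 g(25,3)=3375825 g(25,5)=1225785
Paths never hitting 6: Σ_s g(25,s) = 25852920
Paths hitting 6: 2^25 - 25852920 = 7701512
P = 7701512/33554432 = 962689/4194304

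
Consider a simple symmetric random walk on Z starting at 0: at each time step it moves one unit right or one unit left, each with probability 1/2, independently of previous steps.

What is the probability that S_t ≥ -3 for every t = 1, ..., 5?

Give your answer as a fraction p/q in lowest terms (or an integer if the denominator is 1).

Answer: 15/16

Derivation:
Let f(t,s) = #length-t paths at position s with S_1..S_t all ≥ -3.
f(t,s) = f(t-1,s-1) + f(t-1,s+1) for s ≥ -3; f(t,s) = 0 for s < -3.
t=0: f(0,0)=1
t=1: f(1,-1)=1 f(1,1)=1
t=2: f(2,-2)=1 f(2,0)=2 f(2,2)=1
t=3: f(3,-3)=1 f(3,-1)=3 f(3,1)=3 f(3,3)=1
t=4: f(4,-2)=4 f(4,0)=6 f(4,2)=4 f(4,4)=1
t=5: f(5,-3)=4 f(5,-1)=10 f(5,1)=10 f(5,3)=5 f(5,5)=1
Σ_s f(5,s) = 30
P = 30/32 = 15/16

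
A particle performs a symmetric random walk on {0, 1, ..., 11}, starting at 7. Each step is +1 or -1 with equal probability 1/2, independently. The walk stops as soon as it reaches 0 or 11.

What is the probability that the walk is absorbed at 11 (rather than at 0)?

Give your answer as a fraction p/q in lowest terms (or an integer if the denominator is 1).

Symmetric walk (p = 1/2): the harmonic-function argument gives P(hit 11 before 0 | start at 7) = a/N.
P = 7/11 = 7/11

Answer: 7/11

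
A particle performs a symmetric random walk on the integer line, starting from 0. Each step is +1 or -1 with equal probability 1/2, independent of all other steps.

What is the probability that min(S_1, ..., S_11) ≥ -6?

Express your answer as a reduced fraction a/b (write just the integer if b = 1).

Answer: 1969/2048

Derivation:
Let f(t,s) = #length-t paths at position s with S_1..S_t all ≥ -6.
f(t,s) = f(t-1,s-1) + f(t-1,s+1) for s ≥ -6; f(t,s) = 0 for s < -6.
t=0: f(0,0)=1
t=1: f(1,-1)=1 f(1,1)=1
t=2: f(2,-2)=1 f(2,0)=2 f(2,2)=1
t=3: f(3,-3)=1 f(3,-1)=3 f(3,1)=3 f(3,3)=1
t=4: f(4,-4)=1 f(4,-2)=4 f(4,0)=6 f(4,2)=4 f(4,4)=1
t=5: f(5,-5)=1 f(5,-3)=5 f(5,-1)=10 f(5,1)=10 f(5,3)=5 f(5,5)=1
t=6: f(6,-6)=1 f(6,-4)=6 f(6,-2)=15 f(6,0)=20 f(6,2)=15 f(6,4)=6 f(6,6)=1
t=7: f(7,-5)=7 f(7,-3)=21 f(7,-1)=35 f(7,1)=35 f(7,3)=21 f(7,5)=7 f(7,7)=1
t=8: f(8,-6)=7 f(8,-4)=28 f(8,-2)=56 f(8,0)=70 f(8,2)=56 f(8,4)=28 f(8,6)=8 f(8,8)=1
t=9: f(9,-5)=35 f(9,-3)=84 f(9,-1)=126 f(9,1)=126 f(9,3)=84 f(9,5)=36 f(9,7)=9 f(9,9)=1
t=10: f(10,-6)=35 f(10,-4)=119 f(10,-2)=210 f(10,0)=252 f(10,2)=210 f(10,4)=120 f(10,6)=45 f(10,8)=10 f(10,10)=1
t=11: f(11,-5)=154 f(11,-3)=329 f(11,-1)=462 f(11,1)=462 f(11,3)=330 f(11,5)=165 f(11,7)=55 f(11,9)=11 f(11,11)=1
Σ_s f(11,s) = 1969
P = 1969/2048 = 1969/2048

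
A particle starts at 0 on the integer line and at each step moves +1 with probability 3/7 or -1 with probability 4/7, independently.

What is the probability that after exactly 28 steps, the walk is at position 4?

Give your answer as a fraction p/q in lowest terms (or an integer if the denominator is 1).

To reach position 4 after 28 steps: need 16 steps of +1 and 12 steps of -1.
Number of such sequences: C(28,16) = 30421755
Each has probability (3/7)^16 · (4/7)^12 = 722204136308736/459986536544739960976801
P = 30421755 · 722204136308736/459986536544739960976801 = 3138673899252995850240/65712362363534280139543

Answer: 3138673899252995850240/65712362363534280139543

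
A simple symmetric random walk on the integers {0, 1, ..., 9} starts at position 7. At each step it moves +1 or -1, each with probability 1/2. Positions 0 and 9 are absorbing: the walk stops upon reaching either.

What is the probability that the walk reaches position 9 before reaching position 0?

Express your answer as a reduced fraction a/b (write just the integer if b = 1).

Answer: 7/9

Derivation:
Symmetric walk (p = 1/2): the harmonic-function argument gives P(hit 9 before 0 | start at 7) = a/N.
P = 7/9 = 7/9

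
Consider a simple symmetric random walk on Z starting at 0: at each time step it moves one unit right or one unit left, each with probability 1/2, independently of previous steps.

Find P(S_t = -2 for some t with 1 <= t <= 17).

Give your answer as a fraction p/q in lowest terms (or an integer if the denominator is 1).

Count via complement. Let g(t,s) = #length-t paths at position s with S_1..S_t all ≠ -2.
g(t,s) = g(t-1,s-1) + g(t-1,s+1) for s ≠ -2; g(t,-2) = 0.
t=0: g(0,0)=1
t=1: g(1,-1)=1 g(1,1)=1
t=2: g(2,0)=2 g(2,2)=1
t=3: g(3,-1)=2 g(3,1)=3 g(3,3)=1
t=4: g(4,0)=5 g(4,2)=4 g(4,4)=1
t=5: g(5,-1)=5 g(5,1)=9 g(5,3)=5 g(5,5)=1
t=6: g(6,0)=14 g(6,2)=14 g(6,4)=6 g(6,6)=1
t=7: g(7,-1)=14 g(7,1)=28 g(7,3)=20 g(7,5)=7 g(7,7)=1
t=8: g(8,0)=42 g(8,2)=48 g(8,4)=27 g(8,6)=8 g(8,8)=1
t=9: g(9,-1)=42 g(9,1)=90 g(9,3)=75 g(9,5)=35 g(9,7)=9 g(9,9)=1
t=10: g(10,0)=132 g(10,2)=165 g(10,4)=110 g(10,6)=44 g(10,8)=10 g(10,10)=1
t=11: g(11,-1)=132 g(11,1)=297 g(11,3)=275 g(11,5)=154 g(11,7)=54 g(11,9)=11 g(11,11)=1
t=12: g(12,0)=429 g(12,2)=572 g(12,4)=429 g(12,6)=208 g(12,8)=65 g(12,10)=12 g(12,12)=1
t=13: g(13,-1)=429 g(13,1)=1001 g(13,3)=1001 g(13,5)=637 g(13,7)=273 g(13,9)=77 g(13,11)=13 g(13,13)=1
t=14: g(14,0)=1430 g(14,2)=2002 g(14,4)=1638 g(14,6)=910 g(14,8)=350 g(14,10)=90 g(14,12)=14 g(14,14)=1
t=15: g(15,-1)=1430 g(15,1)=3432 g(15,3)=3640 g(15,5)=2548 g(15,7)=1260 g(15,9)=440 g(15,11)=104 g(15,13)=15 g(15,15)=1
t=16: g(16,0)=4862 g(16,2)=7072 g(16,4)=6188 g(16,6)=3808 g(16,8)=1700 g(16,10)=544 g(16,12)=119 g(16,14)=16 g(16,16)=1
t=17: g(17,-1)=4862 g(17,1)=11934 g(17,3)=13260 g(17,5)=9996 g(17,7)=5508 g(17,9)=2244 g(17,11)=663 g(17,13)=135 g(17,15)=17 g(17,17)=1
Paths never hitting -2: Σ_s g(17,s) = 48620
Paths hitting -2: 2^17 - 48620 = 82452
P = 82452/131072 = 20613/32768

Answer: 20613/32768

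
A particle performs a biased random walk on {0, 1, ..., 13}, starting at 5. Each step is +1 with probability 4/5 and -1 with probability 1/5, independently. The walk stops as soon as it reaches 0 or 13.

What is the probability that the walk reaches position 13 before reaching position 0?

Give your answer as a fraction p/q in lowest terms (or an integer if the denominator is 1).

Answer: 22347776/22369621

Derivation:
Biased walk: p = 4/5, q = 1/5, r = q/p = 1/4
Gambler's ruin: P(hit 13 before 0 | start at 5) = (1 - r^a)/(1 - r^N)
r^5 = 1/1024; r^13 = 1/67108864
P = (1 - 1/1024) / (1 - 1/67108864) = 1023/1024 / 67108863/67108864 = 22347776/22369621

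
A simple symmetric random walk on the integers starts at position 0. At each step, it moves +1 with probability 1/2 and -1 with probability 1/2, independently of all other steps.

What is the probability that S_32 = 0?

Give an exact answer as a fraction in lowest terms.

Answer: 300540195/2147483648

Derivation:
To return to 0 after 32 steps: need exactly 16 steps of +1 and 16 of -1.
Favorable paths: C(32,16) = 601080390
Total paths: 2^32 = 4294967296
P = 601080390/4294967296 = 300540195/2147483648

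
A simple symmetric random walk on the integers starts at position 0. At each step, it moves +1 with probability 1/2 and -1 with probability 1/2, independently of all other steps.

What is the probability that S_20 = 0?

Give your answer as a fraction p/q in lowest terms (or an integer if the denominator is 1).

Answer: 46189/262144

Derivation:
To return to 0 after 20 steps: need exactly 10 steps of +1 and 10 of -1.
Favorable paths: C(20,10) = 184756
Total paths: 2^20 = 1048576
P = 184756/1048576 = 46189/262144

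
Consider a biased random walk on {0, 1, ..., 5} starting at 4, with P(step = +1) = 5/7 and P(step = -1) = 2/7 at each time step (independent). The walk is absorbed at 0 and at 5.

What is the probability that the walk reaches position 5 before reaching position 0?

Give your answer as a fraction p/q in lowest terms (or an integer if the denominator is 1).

Biased walk: p = 5/7, q = 2/7, r = q/p = 2/5
Gambler's ruin: P(hit 5 before 0 | start at 4) = (1 - r^a)/(1 - r^N)
r^4 = 16/625; r^5 = 32/3125
P = (1 - 16/625) / (1 - 32/3125) = 609/625 / 3093/3125 = 1015/1031

Answer: 1015/1031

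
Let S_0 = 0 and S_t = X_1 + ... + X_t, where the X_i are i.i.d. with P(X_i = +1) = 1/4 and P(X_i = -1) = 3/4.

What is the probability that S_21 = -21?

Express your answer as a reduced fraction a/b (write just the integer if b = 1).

Answer: 10460353203/4398046511104

Derivation:
To reach position -21 after 21 steps: need 0 steps of +1 and 21 steps of -1.
Number of such sequences: C(21,0) = 1
Each has probability (1/4)^0 · (3/4)^21 = 10460353203/4398046511104
P = 1 · 10460353203/4398046511104 = 10460353203/4398046511104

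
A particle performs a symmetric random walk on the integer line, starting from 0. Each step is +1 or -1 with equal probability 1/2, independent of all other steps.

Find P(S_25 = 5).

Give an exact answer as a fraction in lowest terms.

To reach position 5 after 25 steps: need 15 steps of +1 and 10 of -1.
Favorable paths: C(25,15) = 3268760
Total paths: 2^25 = 33554432
P = 3268760/33554432 = 408595/4194304

Answer: 408595/4194304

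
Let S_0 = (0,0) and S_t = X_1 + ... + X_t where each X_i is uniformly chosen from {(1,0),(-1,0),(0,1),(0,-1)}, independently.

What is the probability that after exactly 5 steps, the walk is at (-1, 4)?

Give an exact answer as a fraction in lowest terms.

Answer: 5/1024

Derivation:
Let h be the number of horizontal steps (so 5-h are vertical). To end at (-1,4) need (h-1)/2 right-steps and ((5-h)+4)/2 up-steps.
Sum over h with 1 ≤ h ≤ 1, h ≡ 1 (mod 2), 5-h ≡ 0 (mod 2):
h=1: C(5,1)·C(1,0)·C(4,4) = 5·1·1 = 5
Total favorable: 5
Total paths: 4^5 = 1024
P = 5/1024 = 5/1024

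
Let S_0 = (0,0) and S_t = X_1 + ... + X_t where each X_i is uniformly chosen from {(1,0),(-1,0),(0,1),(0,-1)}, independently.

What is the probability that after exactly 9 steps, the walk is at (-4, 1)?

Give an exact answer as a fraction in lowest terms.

Answer: 189/16384

Derivation:
Let h be the number of horizontal steps (so 9-h are vertical). To end at (-4,1) need (h-4)/2 right-steps and ((9-h)+1)/2 up-steps.
Sum over h with 4 ≤ h ≤ 8, h ≡ 0 (mod 2), 9-h ≡ 1 (mod 2):
h=4: C(9,4)·C(4,0)·C(5,3) = 126·1·10 = 1260
h=6: C(9,6)·C(6,1)·C(3,2) = 84·6·3 = 1512
h=8: C(9,8)·C(8,2)·C(1,1) = 9·28·1 = 252
Total favorable: 3024
Total paths: 4^9 = 262144
P = 3024/262144 = 189/16384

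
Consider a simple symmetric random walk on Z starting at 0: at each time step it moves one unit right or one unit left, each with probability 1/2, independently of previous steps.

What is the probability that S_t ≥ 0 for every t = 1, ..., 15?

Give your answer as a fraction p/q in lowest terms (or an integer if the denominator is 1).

Answer: 6435/32768

Derivation:
Let f(t,s) = #length-t paths at position s with S_1..S_t all ≥ 0.
f(t,s) = f(t-1,s-1) + f(t-1,s+1) for s ≥ 0; f(t,s) = 0 for s < 0.
t=0: f(0,0)=1
t=1: f(1,1)=1
t=2: f(2,0)=1 f(2,2)=1
t=3: f(3,1)=2 f(3,3)=1
t=4: f(4,0)=2 f(4,2)=3 f(4,4)=1
t=5: f(5,1)=5 f(5,3)=4 f(5,5)=1
t=6: f(6,0)=5 f(6,2)=9 f(6,4)=5 f(6,6)=1
t=7: f(7,1)=14 f(7,3)=14 f(7,5)=6 f(7,7)=1
t=8: f(8,0)=14 f(8,2)=28 f(8,4)=20 f(8,6)=7 f(8,8)=1
t=9: f(9,1)=42 f(9,3)=48 f(9,5)=27 f(9,7)=8 f(9,9)=1
t=10: f(10,0)=42 f(10,2)=90 f(10,4)=75 f(10,6)=35 f(10,8)=9 f(10,10)=1
t=11: f(11,1)=132 f(11,3)=165 f(11,5)=110 f(11,7)=44 f(11,9)=10 f(11,11)=1
t=12: f(12,0)=132 f(12,2)=297 f(12,4)=275 f(12,6)=154 f(12,8)=54 f(12,10)=11 f(12,12)=1
t=13: f(13,1)=429 f(13,3)=572 f(13,5)=429 f(13,7)=208 f(13,9)=65 f(13,11)=12 f(13,13)=1
t=14: f(14,0)=429 f(14,2)=1001 f(14,4)=1001 f(14,6)=637 f(14,8)=273 f(14,10)=77 f(14,12)=13 f(14,14)=1
t=15: f(15,1)=1430 f(15,3)=2002 f(15,5)=1638 f(15,7)=910 f(15,9)=350 f(15,11)=90 f(15,13)=14 f(15,15)=1
Σ_s f(15,s) = 6435
P = 6435/32768 = 6435/32768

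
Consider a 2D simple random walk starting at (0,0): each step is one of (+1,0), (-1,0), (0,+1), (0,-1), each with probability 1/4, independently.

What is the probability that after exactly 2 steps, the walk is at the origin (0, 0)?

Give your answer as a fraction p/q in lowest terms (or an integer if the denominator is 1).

Answer: 1/4

Derivation:
Let h be the number of horizontal steps (so 2-h are vertical). To end at (0,0) need (h+0)/2 right-steps and ((2-h)+0)/2 up-steps.
Sum over h with 0 ≤ h ≤ 2, h ≡ 0 (mod 2), 2-h ≡ 0 (mod 2):
h=0: C(2,0)·C(0,0)·C(2,1) = 1·1·2 = 2
h=2: C(2,2)·C(2,1)·C(0,0) = 1·2·1 = 2
Total favorable: 4
Total paths: 4^2 = 16
P = 4/16 = 1/4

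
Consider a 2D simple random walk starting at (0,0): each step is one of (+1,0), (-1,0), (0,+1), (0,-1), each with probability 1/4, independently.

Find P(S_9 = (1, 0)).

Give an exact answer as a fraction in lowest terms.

Let h be the number of horizontal steps (so 9-h are vertical). To end at (1,0) need (h+1)/2 right-steps and ((9-h)+0)/2 up-steps.
Sum over h with 1 ≤ h ≤ 9, h ≡ 1 (mod 2), 9-h ≡ 0 (mod 2):
h=1: C(9,1)·C(1,1)·C(8,4) = 9·1·70 = 630
h=3: C(9,3)·C(3,2)·C(6,3) = 84·3·20 = 5040
h=5: C(9,5)·C(5,3)·C(4,2) = 126·10·6 = 7560
h=7: C(9,7)·C(7,4)·C(2,1) = 36·35·2 = 2520
h=9: C(9,9)·C(9,5)·C(0,0) = 1·126·1 = 126
Total favorable: 15876
Total paths: 4^9 = 262144
P = 15876/262144 = 3969/65536

Answer: 3969/65536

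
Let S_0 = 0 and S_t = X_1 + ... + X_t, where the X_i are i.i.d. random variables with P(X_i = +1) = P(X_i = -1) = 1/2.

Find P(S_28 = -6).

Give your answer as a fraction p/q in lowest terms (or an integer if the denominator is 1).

Answer: 5368545/67108864

Derivation:
To reach position -6 after 28 steps: need 11 steps of +1 and 17 of -1.
Favorable paths: C(28,11) = 21474180
Total paths: 2^28 = 268435456
P = 21474180/268435456 = 5368545/67108864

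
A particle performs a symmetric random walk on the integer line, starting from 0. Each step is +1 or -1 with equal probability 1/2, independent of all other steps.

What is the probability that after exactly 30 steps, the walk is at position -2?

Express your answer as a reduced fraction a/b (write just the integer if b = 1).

To reach position -2 after 30 steps: need 14 steps of +1 and 16 of -1.
Favorable paths: C(30,14) = 145422675
Total paths: 2^30 = 1073741824
P = 145422675/1073741824 = 145422675/1073741824

Answer: 145422675/1073741824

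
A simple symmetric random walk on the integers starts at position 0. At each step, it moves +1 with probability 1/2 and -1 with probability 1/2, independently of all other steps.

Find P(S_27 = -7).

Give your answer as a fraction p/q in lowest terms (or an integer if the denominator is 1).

To reach position -7 after 27 steps: need 10 steps of +1 and 17 of -1.
Favorable paths: C(27,10) = 8436285
Total paths: 2^27 = 134217728
P = 8436285/134217728 = 8436285/134217728

Answer: 8436285/134217728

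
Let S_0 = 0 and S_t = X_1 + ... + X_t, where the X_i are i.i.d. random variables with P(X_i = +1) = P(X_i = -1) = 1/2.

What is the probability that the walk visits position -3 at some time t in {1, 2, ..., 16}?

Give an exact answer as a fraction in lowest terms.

Count via complement. Let g(t,s) = #length-t paths at position s with S_1..S_t all ≠ -3.
g(t,s) = g(t-1,s-1) + g(t-1,s+1) for s ≠ -3; g(t,-3) = 0.
t=0: g(0,0)=1
t=1: g(1,-1)=1 g(1,1)=1
t=2: g(2,-2)=1 g(2,0)=2 g(2,2)=1
t=3: g(3,-1)=3 g(3,1)=3 g(3,3)=1
t=4: g(4,-2)=3 g(4,0)=6 g(4,2)=4 g(4,4)=1
t=5: g(5,-1)=9 g(5,1)=10 g(5,3)=5 g(5,5)=1
t=6: g(6,-2)=9 g(6,0)=19 g(6,2)=15 g(6,4)=6 g(6,6)=1
t=7: g(7,-1)=28 g(7,1)=34 g(7,3)=21 g(7,5)=7 g(7,7)=1
t=8: g(8,-2)=28 g(8,0)=62 g(8,2)=55 g(8,4)=28 g(8,6)=8 g(8,8)=1
t=9: g(9,-1)=90 g(9,1)=117 g(9,3)=83 g(9,5)=36 g(9,7)=9 g(9,9)=1
t=10: g(10,-2)=90 g(10,0)=207 g(10,2)=200 g(10,4)=119 g(10,6)=45 g(10,8)=10 g(10,10)=1
t=11: g(11,-1)=297 g(11,1)=407 g(11,3)=319 g(11,5)=164 g(11,7)=55 g(11,9)=11 g(11,11)=1
t=12: g(12,-2)=297 g(12,0)=704 g(12,2)=726 g(12,4)=483 g(12,6)=219 g(12,8)=66 g(12,10)=12 g(12,12)=1
t=13: g(13,-1)=1001 g(13,1)=1430 g(13,3)=1209 g(13,5)=702 g(13,7)=285 g(13,9)=78 g(13,11)=13 g(13,13)=1
t=14: g(14,-2)=1001 g(14,0)=2431 g(14,2)=2639 g(14,4)=1911 g(14,6)=987 g(14,8)=363 g(14,10)=91 g(14,12)=14 g(14,14)=1
t=15: g(15,-1)=3432 g(15,1)=5070 g(15,3)=4550 g(15,5)=2898 g(15,7)=1350 g(15,9)=454 g(15,11)=105 g(15,13)=15 g(15,15)=1
t=16: g(16,-2)=3432 g(16,0)=8502 g(16,2)=9620 g(16,4)=7448 g(16,6)=4248 g(16,8)=1804 g(16,10)=559 g(16,12)=120 g(16,14)=16 g(16,16)=1
Paths never hitting -3: Σ_s g(16,s) = 35750
Paths hitting -3: 2^16 - 35750 = 29786
P = 29786/65536 = 14893/32768

Answer: 14893/32768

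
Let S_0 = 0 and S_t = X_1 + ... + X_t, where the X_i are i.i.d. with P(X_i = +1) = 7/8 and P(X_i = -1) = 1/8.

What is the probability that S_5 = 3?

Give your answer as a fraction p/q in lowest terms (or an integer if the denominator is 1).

To reach position 3 after 5 steps: need 4 steps of +1 and 1 step of -1.
Number of such sequences: C(5,4) = 5
Each has probability (7/8)^4 · (1/8)^1 = 2401/32768
P = 5 · 2401/32768 = 12005/32768

Answer: 12005/32768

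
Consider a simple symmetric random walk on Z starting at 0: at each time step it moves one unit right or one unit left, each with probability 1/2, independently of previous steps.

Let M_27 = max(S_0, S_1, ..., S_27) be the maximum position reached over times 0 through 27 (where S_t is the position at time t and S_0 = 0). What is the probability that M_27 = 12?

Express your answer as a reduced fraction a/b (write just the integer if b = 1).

Answer: 444015/67108864

Derivation:
Let M_27 = max(S_0,...,S_27). Use the reflection principle: for j ≥ 1, #{paths with M_27 ≥ j} = #{S_27 ≥ j} + #{S_27 ≥ j+1}.
By reflection, #{M_27 ≥ 12} = #{S_27 ≥ 12} + #{S_27 ≥ 13} = 1285624 + 1285624 = 2571248.
#{M_27 ≥ 13} = #{S_27 ≥ 13} + #{S_27 ≥ 14} = 1285624 + 397594 = 1683218.
#{M_27 = 12} = 2571248 - 1683218 = 888030.
P(M_27 = 12) = 888030/134217728 = 444015/67108864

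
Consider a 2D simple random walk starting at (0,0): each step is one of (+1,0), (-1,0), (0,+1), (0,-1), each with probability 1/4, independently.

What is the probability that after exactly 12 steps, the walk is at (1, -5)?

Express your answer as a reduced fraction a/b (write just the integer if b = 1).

Answer: 27225/4194304

Derivation:
Let h be the number of horizontal steps (so 12-h are vertical). To end at (1,-5) need (h+1)/2 right-steps and ((12-h)-5)/2 up-steps.
Sum over h with 1 ≤ h ≤ 7, h ≡ 1 (mod 2), 12-h ≡ 1 (mod 2):
h=1: C(12,1)·C(1,1)·C(11,3) = 12·1·165 = 1980
h=3: C(12,3)·C(3,2)·C(9,2) = 220·3·36 = 23760
h=5: C(12,5)·C(5,3)·C(7,1) = 792·10·7 = 55440
h=7: C(12,7)·C(7,4)·C(5,0) = 792·35·1 = 27720
Total favorable: 108900
Total paths: 4^12 = 16777216
P = 108900/16777216 = 27225/4194304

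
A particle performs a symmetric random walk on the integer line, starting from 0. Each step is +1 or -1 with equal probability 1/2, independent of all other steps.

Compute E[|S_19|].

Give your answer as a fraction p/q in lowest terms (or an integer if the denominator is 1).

Answer: 230945/65536

Derivation:
S_19 takes values m ≡ 1 (mod 2) with |m| ≤ 19; P(S_19=m) = C(19,(19+m)/2)/2^19.
Total paths: 2^19 = 524288
Distribution: P(S=-19)=1/524288, P(S=-17)=19/524288, P(S=-15)=171/524288, P(S=-13)=969/524288, P(S=-11)=3876/524288, P(S=-9)=11628/524288, P(S=-7)=27132/524288, P(S=-5)=50388/524288, P(S=-3)=75582/524288, P(S=-1)=92378/524288, P(S=1)=92378/524288, P(S=3)=75582/524288, P(S=5)=50388/524288, P(S=7)=27132/524288, P(S=9)=11628/524288, P(S=11)=3876/524288, P(S=13)=969/524288, P(S=15)=171/524288, P(S=17)=19/524288, P(S=19)=1/524288
E[|S_19|] = Σ_m |m|·P(S_19=m) = 1847560/524288 = 230945/65536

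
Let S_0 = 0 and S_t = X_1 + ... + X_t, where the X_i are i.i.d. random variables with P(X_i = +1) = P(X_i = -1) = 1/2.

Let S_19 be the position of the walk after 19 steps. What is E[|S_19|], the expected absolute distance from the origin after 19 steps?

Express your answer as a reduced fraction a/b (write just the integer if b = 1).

Answer: 230945/65536

Derivation:
S_19 takes values m ≡ 1 (mod 2) with |m| ≤ 19; P(S_19=m) = C(19,(19+m)/2)/2^19.
Total paths: 2^19 = 524288
Distribution: P(S=-19)=1/524288, P(S=-17)=19/524288, P(S=-15)=171/524288, P(S=-13)=969/524288, P(S=-11)=3876/524288, P(S=-9)=11628/524288, P(S=-7)=27132/524288, P(S=-5)=50388/524288, P(S=-3)=75582/524288, P(S=-1)=92378/524288, P(S=1)=92378/524288, P(S=3)=75582/524288, P(S=5)=50388/524288, P(S=7)=27132/524288, P(S=9)=11628/524288, P(S=11)=3876/524288, P(S=13)=969/524288, P(S=15)=171/524288, P(S=17)=19/524288, P(S=19)=1/524288
E[|S_19|] = Σ_m |m|·P(S_19=m) = 1847560/524288 = 230945/65536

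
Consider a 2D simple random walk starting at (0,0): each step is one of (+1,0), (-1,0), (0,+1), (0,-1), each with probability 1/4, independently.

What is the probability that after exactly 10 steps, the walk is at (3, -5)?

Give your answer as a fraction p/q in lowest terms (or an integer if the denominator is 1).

Answer: 525/262144

Derivation:
Let h be the number of horizontal steps (so 10-h are vertical). To end at (3,-5) need (h+3)/2 right-steps and ((10-h)-5)/2 up-steps.
Sum over h with 3 ≤ h ≤ 5, h ≡ 1 (mod 2), 10-h ≡ 1 (mod 2):
h=3: C(10,3)·C(3,3)·C(7,1) = 120·1·7 = 840
h=5: C(10,5)·C(5,4)·C(5,0) = 252·5·1 = 1260
Total favorable: 2100
Total paths: 4^10 = 1048576
P = 2100/1048576 = 525/262144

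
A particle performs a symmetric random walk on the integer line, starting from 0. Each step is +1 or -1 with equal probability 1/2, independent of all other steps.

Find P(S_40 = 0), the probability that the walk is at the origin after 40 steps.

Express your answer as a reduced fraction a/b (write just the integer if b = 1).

Answer: 34461632205/274877906944

Derivation:
To return to 0 after 40 steps: need exactly 20 steps of +1 and 20 of -1.
Favorable paths: C(40,20) = 137846528820
Total paths: 2^40 = 1099511627776
P = 137846528820/1099511627776 = 34461632205/274877906944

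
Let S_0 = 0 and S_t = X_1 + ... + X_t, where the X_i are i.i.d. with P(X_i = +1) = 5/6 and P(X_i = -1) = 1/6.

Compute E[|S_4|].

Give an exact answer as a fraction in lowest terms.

Answer: 443/162

Derivation:
S_4 takes values m ≡ 0 (mod 2) with |m| ≤ 4; P(S_4=m) = C(4,(4+m)/2) · (5/6)^((4+m)/2) · (1/6)^((4-m)/2).
Distribution: P(S=-4)=1/1296, P(S=-2)=5/324, P(S=0)=25/216, P(S=2)=125/324, P(S=4)=625/1296
E[|S_4|] = Σ_m |m|·P(S_4=m) = 443/162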